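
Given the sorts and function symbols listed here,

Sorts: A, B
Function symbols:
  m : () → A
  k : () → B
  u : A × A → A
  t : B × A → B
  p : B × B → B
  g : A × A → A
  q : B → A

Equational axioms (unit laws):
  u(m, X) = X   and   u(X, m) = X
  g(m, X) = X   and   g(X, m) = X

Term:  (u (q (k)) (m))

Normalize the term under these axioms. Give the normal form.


1. (u (q (k)) (m))  →  (q (k))

normal form = (q (k))


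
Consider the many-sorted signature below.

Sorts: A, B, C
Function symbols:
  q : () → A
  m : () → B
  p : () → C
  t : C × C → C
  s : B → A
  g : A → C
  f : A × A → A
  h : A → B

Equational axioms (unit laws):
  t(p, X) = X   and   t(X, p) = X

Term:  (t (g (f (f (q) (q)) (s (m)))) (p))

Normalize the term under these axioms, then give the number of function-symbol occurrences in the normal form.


size = 7

1. (t (g (f (f (q) (q)) (s (m)))) (p))  →  (g (f (f (q) (q)) (s (m))))
normal form: (g (f (f (q) (q)) (s (m))))


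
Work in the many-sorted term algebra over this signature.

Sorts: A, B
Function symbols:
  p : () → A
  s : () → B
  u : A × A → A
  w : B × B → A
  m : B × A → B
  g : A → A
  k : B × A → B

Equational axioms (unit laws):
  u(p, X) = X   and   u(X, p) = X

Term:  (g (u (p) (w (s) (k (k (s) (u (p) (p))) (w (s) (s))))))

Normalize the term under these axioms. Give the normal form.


1. (g (u (p) (w (s) (k (k (s) (u (p) (p))) (w (s) (s))))))  →  (g (w (s) (k (k (s) (u (p) (p))) (w (s) (s)))))
2. (g (w (s) (k (k (s) (u (p) (p))) (w (s) (s)))))  →  (g (w (s) (k (k (s) (p)) (w (s) (s)))))

normal form = (g (w (s) (k (k (s) (p)) (w (s) (s)))))


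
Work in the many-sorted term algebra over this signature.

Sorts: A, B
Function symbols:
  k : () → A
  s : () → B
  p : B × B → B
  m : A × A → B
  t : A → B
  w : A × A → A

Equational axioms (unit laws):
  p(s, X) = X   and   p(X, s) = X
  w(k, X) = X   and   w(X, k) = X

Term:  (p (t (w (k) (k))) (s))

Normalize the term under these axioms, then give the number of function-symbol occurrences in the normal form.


size = 2

1. (p (t (w (k) (k))) (s))  →  (t (w (k) (k)))
2. (t (w (k) (k)))  →  (t (k))
normal form: (t (k))


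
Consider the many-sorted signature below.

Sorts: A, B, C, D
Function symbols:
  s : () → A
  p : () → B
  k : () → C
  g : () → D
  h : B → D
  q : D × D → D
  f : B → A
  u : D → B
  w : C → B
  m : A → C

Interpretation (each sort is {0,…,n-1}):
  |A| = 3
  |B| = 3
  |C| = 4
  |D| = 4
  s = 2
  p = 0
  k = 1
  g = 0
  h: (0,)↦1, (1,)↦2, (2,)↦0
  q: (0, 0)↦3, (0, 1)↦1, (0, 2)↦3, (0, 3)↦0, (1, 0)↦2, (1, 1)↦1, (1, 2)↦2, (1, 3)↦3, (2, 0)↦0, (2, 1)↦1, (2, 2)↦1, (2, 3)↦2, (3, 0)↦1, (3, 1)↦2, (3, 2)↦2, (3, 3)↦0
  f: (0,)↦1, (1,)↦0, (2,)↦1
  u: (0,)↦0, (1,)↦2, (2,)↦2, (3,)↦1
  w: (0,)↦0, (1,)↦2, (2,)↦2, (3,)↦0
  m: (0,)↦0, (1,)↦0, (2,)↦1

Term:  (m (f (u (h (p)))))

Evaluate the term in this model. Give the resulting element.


  p = 0
  (h (p)) = h(0,) = 1
  (u (h (p))) = u(1,) = 2
  (f (u (h (p)))) = f(2,) = 1
  (m (f (u (h (p))))) = m(1,) = 0

value = 0


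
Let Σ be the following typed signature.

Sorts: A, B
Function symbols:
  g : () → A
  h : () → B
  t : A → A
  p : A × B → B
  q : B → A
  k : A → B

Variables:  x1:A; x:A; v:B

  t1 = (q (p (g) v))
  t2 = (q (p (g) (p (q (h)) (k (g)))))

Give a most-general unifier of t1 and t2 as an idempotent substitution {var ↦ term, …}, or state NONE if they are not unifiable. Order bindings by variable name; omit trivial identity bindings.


{v ↦ (p (q (h)) (k (g)))}


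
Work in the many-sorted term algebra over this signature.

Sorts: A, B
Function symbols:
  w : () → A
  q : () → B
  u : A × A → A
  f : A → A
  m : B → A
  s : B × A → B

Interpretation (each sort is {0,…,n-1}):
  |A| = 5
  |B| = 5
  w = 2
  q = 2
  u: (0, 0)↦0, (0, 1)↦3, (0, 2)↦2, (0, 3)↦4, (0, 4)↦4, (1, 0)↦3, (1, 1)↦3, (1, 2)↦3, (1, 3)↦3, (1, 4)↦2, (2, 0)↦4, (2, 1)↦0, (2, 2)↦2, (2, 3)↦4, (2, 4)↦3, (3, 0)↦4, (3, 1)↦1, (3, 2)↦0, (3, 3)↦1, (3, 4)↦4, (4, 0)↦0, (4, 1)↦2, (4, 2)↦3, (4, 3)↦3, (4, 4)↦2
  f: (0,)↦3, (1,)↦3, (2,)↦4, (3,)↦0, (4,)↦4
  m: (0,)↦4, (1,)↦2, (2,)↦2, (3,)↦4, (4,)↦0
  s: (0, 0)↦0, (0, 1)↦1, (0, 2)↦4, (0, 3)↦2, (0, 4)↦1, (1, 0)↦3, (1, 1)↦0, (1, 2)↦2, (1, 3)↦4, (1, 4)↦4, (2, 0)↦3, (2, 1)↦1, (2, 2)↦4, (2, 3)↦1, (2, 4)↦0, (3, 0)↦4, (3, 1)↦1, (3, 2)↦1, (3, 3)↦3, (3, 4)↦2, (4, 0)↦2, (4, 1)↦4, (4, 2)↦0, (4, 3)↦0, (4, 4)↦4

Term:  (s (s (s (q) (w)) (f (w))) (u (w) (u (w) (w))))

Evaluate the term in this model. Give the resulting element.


value = 0

  q = 2
  w = 2
  (s (q) (w)) = s(2, 2) = 4
  w = 2
  (f (w)) = f(2,) = 4
  (s (s (q) (w)) (f (w))) = s(4, 4) = 4
  w = 2
  w = 2
  w = 2
  (u (w) (w)) = u(2, 2) = 2
  (u (w) (u (w) (w))) = u(2, 2) = 2
  (s (s (s (q) (w)) (f (w))) (u (w) (u (w) (w)))) = s(4, 2) = 0


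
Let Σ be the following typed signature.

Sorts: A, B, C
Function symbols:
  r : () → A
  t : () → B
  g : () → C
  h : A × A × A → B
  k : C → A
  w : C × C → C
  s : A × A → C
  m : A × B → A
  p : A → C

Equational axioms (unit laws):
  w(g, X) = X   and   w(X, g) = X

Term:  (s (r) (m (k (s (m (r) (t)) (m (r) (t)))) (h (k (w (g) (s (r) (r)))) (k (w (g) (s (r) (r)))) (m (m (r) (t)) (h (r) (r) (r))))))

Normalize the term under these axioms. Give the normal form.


1. (s (r) (m (k (s (m (r) (t)) (m (r) (t)))) (h (k (w (g) (s (r) (r)))) (k (w (g) (s (r) (r)))) (m (m (r) (t)) (h (r) (r) (r))))))  →  (s (r) (m (k (s (m (r) (t)) (m (r) (t)))) (h (k (s (r) (r))) (k (w (g) (s (r) (r)))) (m (m (r) (t)) (h (r) (r) (r))))))
2. (s (r) (m (k (s (m (r) (t)) (m (r) (t)))) (h (k (s (r) (r))) (k (w (g) (s (r) (r)))) (m (m (r) (t)) (h (r) (r) (r))))))  →  (s (r) (m (k (s (m (r) (t)) (m (r) (t)))) (h (k (s (r) (r))) (k (s (r) (r))) (m (m (r) (t)) (h (r) (r) (r))))))

normal form = (s (r) (m (k (s (m (r) (t)) (m (r) (t)))) (h (k (s (r) (r))) (k (s (r) (r))) (m (m (r) (t)) (h (r) (r) (r))))))


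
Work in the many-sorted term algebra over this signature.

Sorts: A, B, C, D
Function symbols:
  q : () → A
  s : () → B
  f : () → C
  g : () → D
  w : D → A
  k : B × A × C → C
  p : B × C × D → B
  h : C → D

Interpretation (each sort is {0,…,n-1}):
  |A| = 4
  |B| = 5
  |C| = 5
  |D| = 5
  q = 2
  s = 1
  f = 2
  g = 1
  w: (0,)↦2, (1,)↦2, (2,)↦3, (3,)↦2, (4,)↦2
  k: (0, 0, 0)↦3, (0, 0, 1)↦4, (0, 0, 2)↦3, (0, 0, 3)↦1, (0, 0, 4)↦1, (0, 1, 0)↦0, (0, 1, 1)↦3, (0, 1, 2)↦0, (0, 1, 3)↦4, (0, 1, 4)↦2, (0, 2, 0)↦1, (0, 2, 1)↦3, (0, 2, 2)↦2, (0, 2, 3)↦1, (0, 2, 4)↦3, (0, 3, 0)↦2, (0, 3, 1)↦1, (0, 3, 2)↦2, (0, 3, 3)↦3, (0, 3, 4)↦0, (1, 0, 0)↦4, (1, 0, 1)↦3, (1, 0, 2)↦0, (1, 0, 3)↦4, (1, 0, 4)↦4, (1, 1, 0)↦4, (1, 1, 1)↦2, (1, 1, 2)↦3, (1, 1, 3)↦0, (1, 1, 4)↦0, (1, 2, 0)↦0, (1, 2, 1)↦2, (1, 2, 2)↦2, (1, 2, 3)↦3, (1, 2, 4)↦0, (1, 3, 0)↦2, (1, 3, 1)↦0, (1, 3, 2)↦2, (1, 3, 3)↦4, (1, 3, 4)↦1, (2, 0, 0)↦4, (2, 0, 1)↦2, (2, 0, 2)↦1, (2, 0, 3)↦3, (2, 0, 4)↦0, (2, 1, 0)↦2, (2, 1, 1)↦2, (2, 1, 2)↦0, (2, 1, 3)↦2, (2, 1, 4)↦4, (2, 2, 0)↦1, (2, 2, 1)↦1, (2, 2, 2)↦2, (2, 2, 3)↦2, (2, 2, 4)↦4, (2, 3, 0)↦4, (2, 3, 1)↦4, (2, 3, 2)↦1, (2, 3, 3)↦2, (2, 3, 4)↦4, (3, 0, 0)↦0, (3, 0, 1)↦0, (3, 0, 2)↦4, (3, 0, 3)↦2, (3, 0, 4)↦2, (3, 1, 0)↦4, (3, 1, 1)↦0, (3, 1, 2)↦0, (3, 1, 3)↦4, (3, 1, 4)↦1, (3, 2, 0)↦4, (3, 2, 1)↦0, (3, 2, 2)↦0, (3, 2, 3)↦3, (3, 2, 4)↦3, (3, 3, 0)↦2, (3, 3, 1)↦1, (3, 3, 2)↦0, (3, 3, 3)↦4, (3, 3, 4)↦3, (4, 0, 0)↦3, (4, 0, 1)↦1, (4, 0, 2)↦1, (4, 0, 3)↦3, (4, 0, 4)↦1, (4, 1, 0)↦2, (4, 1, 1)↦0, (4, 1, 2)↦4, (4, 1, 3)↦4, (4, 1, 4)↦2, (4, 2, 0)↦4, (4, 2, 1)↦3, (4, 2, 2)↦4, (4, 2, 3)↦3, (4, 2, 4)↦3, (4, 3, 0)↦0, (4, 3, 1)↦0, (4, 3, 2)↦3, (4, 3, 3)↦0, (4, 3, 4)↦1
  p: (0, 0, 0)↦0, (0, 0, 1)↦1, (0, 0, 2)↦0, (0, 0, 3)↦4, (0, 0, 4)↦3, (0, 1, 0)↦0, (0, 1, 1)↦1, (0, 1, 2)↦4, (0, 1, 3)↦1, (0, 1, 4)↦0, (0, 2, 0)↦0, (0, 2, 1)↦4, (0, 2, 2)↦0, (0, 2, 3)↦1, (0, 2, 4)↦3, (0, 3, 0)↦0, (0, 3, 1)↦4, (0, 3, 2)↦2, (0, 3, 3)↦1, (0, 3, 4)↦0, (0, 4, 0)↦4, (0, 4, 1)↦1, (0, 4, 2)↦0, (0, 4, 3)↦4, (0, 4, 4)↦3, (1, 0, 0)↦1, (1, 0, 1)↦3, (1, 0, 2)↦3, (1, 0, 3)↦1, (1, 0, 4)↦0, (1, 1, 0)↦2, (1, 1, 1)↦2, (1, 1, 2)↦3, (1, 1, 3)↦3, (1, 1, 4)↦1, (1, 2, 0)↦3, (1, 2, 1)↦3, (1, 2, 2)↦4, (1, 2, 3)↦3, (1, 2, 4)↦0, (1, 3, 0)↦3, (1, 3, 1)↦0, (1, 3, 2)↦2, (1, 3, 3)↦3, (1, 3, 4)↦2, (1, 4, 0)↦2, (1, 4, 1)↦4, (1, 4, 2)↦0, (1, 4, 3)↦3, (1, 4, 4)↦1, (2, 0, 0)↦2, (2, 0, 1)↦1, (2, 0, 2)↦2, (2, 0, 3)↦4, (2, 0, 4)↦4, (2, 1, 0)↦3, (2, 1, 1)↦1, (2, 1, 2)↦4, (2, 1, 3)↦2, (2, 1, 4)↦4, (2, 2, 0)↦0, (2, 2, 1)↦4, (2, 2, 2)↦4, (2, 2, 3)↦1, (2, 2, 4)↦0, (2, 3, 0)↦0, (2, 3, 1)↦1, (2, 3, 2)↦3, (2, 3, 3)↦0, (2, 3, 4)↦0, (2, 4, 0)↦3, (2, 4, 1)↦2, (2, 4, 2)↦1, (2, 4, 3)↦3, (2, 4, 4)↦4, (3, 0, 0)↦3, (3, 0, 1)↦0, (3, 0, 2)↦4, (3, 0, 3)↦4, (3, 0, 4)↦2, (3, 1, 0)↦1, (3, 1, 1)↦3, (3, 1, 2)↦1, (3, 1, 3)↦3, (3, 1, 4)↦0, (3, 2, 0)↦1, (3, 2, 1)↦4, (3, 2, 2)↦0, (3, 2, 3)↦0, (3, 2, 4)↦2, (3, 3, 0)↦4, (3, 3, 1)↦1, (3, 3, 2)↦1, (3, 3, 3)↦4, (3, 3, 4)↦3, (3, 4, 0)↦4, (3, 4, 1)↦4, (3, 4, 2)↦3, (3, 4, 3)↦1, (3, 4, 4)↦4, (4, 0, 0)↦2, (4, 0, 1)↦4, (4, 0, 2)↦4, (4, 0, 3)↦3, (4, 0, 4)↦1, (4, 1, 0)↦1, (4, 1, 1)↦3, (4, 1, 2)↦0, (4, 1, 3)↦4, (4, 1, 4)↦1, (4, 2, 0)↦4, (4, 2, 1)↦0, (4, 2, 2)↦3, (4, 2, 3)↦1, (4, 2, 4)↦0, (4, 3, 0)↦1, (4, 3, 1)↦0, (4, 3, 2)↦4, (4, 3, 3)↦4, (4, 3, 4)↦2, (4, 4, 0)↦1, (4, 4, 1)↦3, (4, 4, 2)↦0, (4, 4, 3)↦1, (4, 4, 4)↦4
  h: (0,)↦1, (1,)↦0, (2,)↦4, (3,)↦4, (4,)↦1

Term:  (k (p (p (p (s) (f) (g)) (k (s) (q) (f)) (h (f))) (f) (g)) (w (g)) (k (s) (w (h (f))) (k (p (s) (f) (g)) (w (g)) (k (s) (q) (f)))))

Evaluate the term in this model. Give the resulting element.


  s = 1
  f = 2
  g = 1
  (p (s) (f) (g)) = p(1, 2, 1) = 3
  s = 1
  q = 2
  f = 2
  (k (s) (q) (f)) = k(1, 2, 2) = 2
  f = 2
  (h (f)) = h(2,) = 4
  (p (p (s) (f) (g)) (k (s) (q) (f)) (h (f))) = p(3, 2, 4) = 2
  f = 2
  g = 1
  (p (p (p (s) (f) (g)) (k (s) (q) (f)) (h (f))) (f) (g)) = p(2, 2, 1) = 4
  g = 1
  (w (g)) = w(1,) = 2
  s = 1
  f = 2
  (h (f)) = h(2,) = 4
  (w (h (f))) = w(4,) = 2
  s = 1
  f = 2
  g = 1
  (p (s) (f) (g)) = p(1, 2, 1) = 3
  g = 1
  (w (g)) = w(1,) = 2
  s = 1
  q = 2
  f = 2
  (k (s) (q) (f)) = k(1, 2, 2) = 2
  (k (p (s) (f) (g)) (w (g)) (k (s) (q) (f))) = k(3, 2, 2) = 0
  (k (s) (w (h (f))) (k (p (s) (f) (g)) (w (g)) (k (s) (q) (f)))) = k(1, 2, 0) = 0
  (k (p (p (p (s) (f) (g)) (k (s) (q) (f)) (h (f))) (f) (g)) (w (g)) (k (s) (w (h (f))) (k (p (s) (f) (g)) (w (g)) (k (s) (q) (f))))) = k(4, 2, 0) = 4

value = 4


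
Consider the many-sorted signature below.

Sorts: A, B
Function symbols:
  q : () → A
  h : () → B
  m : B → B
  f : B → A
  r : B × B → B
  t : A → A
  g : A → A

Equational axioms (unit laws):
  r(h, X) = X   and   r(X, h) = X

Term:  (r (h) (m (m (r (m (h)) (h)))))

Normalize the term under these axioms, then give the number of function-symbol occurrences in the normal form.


size = 4

1. (r (h) (m (m (r (m (h)) (h)))))  →  (m (m (r (m (h)) (h))))
2. (m (m (r (m (h)) (h))))  →  (m (m (m (h))))
normal form: (m (m (m (h))))


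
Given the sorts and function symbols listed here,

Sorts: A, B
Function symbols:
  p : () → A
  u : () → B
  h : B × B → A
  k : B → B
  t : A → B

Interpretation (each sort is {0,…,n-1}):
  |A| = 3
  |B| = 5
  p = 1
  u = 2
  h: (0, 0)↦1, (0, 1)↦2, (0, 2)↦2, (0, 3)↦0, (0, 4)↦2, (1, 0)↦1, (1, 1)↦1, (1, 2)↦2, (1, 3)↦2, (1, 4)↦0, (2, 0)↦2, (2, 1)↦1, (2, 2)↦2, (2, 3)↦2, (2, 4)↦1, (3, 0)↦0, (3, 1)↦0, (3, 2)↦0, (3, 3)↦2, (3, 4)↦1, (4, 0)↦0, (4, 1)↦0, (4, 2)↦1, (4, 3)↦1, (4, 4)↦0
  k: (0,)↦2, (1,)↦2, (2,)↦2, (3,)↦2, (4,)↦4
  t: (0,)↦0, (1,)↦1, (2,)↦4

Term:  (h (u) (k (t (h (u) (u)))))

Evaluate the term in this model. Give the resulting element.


  u = 2
  u = 2
  u = 2
  (h (u) (u)) = h(2, 2) = 2
  (t (h (u) (u))) = t(2,) = 4
  (k (t (h (u) (u)))) = k(4,) = 4
  (h (u) (k (t (h (u) (u))))) = h(2, 4) = 1

value = 1


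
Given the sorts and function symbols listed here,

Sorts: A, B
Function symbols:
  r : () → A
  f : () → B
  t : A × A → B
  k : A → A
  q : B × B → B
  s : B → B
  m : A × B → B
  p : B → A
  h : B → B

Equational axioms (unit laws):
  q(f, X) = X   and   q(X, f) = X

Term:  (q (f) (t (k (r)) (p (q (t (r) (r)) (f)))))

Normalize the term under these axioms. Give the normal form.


1. (q (f) (t (k (r)) (p (q (t (r) (r)) (f)))))  →  (t (k (r)) (p (q (t (r) (r)) (f))))
2. (t (k (r)) (p (q (t (r) (r)) (f))))  →  (t (k (r)) (p (t (r) (r))))

normal form = (t (k (r)) (p (t (r) (r))))


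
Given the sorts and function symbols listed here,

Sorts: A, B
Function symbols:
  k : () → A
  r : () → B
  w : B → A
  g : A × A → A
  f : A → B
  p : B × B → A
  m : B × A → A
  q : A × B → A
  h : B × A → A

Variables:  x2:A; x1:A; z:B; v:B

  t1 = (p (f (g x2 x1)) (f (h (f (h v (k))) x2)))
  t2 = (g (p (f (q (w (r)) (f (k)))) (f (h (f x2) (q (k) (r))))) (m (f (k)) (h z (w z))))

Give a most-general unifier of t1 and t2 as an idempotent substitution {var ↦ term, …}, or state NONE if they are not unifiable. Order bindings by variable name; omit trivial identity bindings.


head clash or occurs-check failure — not unifiable

NONE (not unifiable)


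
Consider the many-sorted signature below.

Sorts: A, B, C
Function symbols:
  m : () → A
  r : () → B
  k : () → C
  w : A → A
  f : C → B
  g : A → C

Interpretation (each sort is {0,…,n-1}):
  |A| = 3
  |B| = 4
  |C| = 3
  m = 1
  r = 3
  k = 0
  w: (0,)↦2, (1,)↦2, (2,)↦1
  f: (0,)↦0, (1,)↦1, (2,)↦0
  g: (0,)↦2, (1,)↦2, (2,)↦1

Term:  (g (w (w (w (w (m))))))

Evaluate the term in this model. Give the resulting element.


value = 2

  m = 1
  (w (m)) = w(1,) = 2
  (w (w (m))) = w(2,) = 1
  (w (w (w (m)))) = w(1,) = 2
  (w (w (w (w (m))))) = w(2,) = 1
  (g (w (w (w (w (m)))))) = g(1,) = 2


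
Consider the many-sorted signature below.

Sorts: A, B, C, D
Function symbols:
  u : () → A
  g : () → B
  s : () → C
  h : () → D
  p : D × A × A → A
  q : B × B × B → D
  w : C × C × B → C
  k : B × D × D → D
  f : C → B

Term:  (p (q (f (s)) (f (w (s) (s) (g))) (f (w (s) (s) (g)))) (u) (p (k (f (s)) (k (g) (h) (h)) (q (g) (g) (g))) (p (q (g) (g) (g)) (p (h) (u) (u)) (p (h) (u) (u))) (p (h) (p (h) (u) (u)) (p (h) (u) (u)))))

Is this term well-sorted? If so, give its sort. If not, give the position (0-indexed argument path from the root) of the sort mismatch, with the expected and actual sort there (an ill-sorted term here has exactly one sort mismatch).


      (s) : C
    (f (s)) : B
        (s) : C
        (s) : C
        (g) : B
      (w (s) (s) (g)) : C
    (f (w (s) (s) (g))) : B
        (s) : C
        (s) : C
        (g) : B
      (w (s) (s) (g)) : C
    (f (w (s) (s) (g))) : B
  (q (f (s)) (f (w (s) (s) (g))) (f (w (s) (s) (g)))) : D
  (u) : A
        (s) : C
      (f (s)) : B
        (g) : B
        (h) : D
        (h) : D
      (k (g) (h) (h)) : D
        (g) : B
        (g) : B
        (g) : B
      (q (g) (g) (g)) : D
    (k (f (s)) (k (g) (h) (h)) (q (g) (g) (g))) : D
        (g) : B
        (g) : B
        (g) : B
      (q (g) (g) (g)) : D
        (h) : D
        (u) : A
        (u) : A
      (p (h) (u) (u)) : A
        (h) : D
        (u) : A
        (u) : A
      (p (h) (u) (u)) : A
    (p (q (g) (g) (g)) (p (h) (u) (u)) (p (h) (u) (u))) : A
      (h) : D
        (h) : D
        (u) : A
        (u) : A
      (p (h) (u) (u)) : A
        (h) : D
        (u) : A
        (u) : A
      (p (h) (u) (u)) : A
    (p (h) (p (h) (u) (u)) (p (h) (u) (u))) : A
  (p (k (f (s)) (k (g) (h) (h)) (q (g) (g) (g))) (p (q (g) (g) (g)) (p (h) (u) (u)) (p (h) (u) (u))) (p (h) (p (h) (u) (u)) (p (h) (u) (u)))) : A
(p (q (f (s)) (f (w (s) (s) (g))) (f (w (s) (s) (g)))) (u) (p (k (f (s)) (k (g) (h) (h)) (q (g) (g) (g))) (p (q (g) (g) (g)) (p (h) (u) (u)) (p (h) (u) (u))) (p (h) (p (h) (u) (u)) (p (h) (u) (u))))) : A

well-sorted; sort = A


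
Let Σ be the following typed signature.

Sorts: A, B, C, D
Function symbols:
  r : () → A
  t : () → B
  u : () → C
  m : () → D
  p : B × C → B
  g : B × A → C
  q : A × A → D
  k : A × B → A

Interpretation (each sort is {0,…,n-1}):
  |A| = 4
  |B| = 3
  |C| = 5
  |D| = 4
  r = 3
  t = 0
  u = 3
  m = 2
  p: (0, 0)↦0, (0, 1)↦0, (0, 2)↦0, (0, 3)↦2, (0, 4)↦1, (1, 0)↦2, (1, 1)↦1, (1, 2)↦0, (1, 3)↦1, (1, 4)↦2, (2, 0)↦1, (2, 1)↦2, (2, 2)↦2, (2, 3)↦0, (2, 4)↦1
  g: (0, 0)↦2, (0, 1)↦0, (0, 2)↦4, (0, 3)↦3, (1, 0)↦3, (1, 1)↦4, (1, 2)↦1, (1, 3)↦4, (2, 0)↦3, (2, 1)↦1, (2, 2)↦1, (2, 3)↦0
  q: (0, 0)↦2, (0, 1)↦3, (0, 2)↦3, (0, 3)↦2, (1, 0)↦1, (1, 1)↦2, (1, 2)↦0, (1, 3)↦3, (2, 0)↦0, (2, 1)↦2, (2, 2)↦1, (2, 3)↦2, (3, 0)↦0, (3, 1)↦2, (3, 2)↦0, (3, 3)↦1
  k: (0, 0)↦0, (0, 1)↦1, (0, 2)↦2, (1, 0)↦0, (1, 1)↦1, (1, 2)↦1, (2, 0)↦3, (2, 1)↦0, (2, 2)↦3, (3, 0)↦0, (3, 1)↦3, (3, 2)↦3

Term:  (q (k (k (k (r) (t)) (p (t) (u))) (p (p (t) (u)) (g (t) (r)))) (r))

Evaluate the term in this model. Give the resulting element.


value = 1

  r = 3
  t = 0
  (k (r) (t)) = k(3, 0) = 0
  t = 0
  u = 3
  (p (t) (u)) = p(0, 3) = 2
  (k (k (r) (t)) (p (t) (u))) = k(0, 2) = 2
  t = 0
  u = 3
  (p (t) (u)) = p(0, 3) = 2
  t = 0
  r = 3
  (g (t) (r)) = g(0, 3) = 3
  (p (p (t) (u)) (g (t) (r))) = p(2, 3) = 0
  (k (k (k (r) (t)) (p (t) (u))) (p (p (t) (u)) (g (t) (r)))) = k(2, 0) = 3
  r = 3
  (q (k (k (k (r) (t)) (p (t) (u))) (p (p (t) (u)) (g (t) (r)))) (r)) = q(3, 3) = 1


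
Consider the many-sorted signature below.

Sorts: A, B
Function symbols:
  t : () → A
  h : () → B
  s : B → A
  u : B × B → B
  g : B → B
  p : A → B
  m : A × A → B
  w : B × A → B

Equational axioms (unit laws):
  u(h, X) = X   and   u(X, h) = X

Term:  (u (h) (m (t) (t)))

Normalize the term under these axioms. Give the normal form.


normal form = (m (t) (t))

1. (u (h) (m (t) (t)))  →  (m (t) (t))


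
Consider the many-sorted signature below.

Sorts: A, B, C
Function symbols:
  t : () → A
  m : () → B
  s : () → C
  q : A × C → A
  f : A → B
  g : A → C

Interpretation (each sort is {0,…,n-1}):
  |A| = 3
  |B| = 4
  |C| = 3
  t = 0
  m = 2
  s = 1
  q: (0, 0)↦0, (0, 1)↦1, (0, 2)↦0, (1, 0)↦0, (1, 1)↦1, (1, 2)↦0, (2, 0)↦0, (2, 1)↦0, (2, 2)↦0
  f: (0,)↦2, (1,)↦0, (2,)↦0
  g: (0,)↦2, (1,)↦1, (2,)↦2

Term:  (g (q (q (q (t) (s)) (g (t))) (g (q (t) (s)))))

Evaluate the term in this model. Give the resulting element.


value = 1

  t = 0
  s = 1
  (q (t) (s)) = q(0, 1) = 1
  t = 0
  (g (t)) = g(0,) = 2
  (q (q (t) (s)) (g (t))) = q(1, 2) = 0
  t = 0
  s = 1
  (q (t) (s)) = q(0, 1) = 1
  (g (q (t) (s))) = g(1,) = 1
  (q (q (q (t) (s)) (g (t))) (g (q (t) (s)))) = q(0, 1) = 1
  (g (q (q (q (t) (s)) (g (t))) (g (q (t) (s))))) = g(1,) = 1


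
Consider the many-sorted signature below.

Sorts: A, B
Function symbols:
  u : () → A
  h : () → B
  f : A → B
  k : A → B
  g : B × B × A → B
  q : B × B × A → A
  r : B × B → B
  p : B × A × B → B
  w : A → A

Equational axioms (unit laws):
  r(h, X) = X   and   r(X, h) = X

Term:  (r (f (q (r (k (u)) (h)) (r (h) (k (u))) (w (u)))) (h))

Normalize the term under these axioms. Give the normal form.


1. (r (f (q (r (k (u)) (h)) (r (h) (k (u))) (w (u)))) (h))  →  (f (q (r (k (u)) (h)) (r (h) (k (u))) (w (u))))
2. (f (q (r (k (u)) (h)) (r (h) (k (u))) (w (u))))  →  (f (q (k (u)) (r (h) (k (u))) (w (u))))
3. (f (q (k (u)) (r (h) (k (u))) (w (u))))  →  (f (q (k (u)) (k (u)) (w (u))))

normal form = (f (q (k (u)) (k (u)) (w (u))))


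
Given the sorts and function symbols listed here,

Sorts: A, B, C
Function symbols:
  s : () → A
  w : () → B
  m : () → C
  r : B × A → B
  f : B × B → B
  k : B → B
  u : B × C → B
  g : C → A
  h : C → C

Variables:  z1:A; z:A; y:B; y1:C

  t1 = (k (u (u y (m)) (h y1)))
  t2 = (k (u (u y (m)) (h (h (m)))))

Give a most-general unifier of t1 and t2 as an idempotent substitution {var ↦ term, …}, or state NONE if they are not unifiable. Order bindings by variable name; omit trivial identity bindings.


{y1 ↦ (h (m))}


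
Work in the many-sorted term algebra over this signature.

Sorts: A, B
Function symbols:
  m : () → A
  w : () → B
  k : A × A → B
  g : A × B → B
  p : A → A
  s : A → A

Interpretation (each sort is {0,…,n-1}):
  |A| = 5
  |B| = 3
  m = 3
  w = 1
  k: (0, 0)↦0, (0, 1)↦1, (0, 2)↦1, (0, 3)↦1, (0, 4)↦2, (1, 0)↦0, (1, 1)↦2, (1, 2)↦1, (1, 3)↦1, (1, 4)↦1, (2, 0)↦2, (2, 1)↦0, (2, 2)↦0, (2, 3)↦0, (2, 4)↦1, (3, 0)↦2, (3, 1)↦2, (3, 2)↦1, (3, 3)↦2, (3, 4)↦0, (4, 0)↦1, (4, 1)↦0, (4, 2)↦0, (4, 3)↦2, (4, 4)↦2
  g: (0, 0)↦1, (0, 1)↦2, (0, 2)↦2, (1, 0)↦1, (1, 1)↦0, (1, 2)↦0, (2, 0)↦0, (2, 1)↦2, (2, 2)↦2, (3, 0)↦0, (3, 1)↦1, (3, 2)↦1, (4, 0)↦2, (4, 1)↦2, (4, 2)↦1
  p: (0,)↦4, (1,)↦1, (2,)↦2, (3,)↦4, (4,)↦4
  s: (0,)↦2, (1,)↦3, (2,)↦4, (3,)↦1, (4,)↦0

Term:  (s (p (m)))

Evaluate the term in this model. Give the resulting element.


  m = 3
  (p (m)) = p(3,) = 4
  (s (p (m))) = s(4,) = 0

value = 0


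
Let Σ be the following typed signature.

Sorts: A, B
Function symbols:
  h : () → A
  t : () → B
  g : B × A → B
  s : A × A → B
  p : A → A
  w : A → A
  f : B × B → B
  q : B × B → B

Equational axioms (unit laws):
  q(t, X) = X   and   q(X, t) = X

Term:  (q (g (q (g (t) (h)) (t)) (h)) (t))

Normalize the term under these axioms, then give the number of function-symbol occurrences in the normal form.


size = 5

1. (q (g (q (g (t) (h)) (t)) (h)) (t))  →  (g (q (g (t) (h)) (t)) (h))
2. (g (q (g (t) (h)) (t)) (h))  →  (g (g (t) (h)) (h))
normal form: (g (g (t) (h)) (h))


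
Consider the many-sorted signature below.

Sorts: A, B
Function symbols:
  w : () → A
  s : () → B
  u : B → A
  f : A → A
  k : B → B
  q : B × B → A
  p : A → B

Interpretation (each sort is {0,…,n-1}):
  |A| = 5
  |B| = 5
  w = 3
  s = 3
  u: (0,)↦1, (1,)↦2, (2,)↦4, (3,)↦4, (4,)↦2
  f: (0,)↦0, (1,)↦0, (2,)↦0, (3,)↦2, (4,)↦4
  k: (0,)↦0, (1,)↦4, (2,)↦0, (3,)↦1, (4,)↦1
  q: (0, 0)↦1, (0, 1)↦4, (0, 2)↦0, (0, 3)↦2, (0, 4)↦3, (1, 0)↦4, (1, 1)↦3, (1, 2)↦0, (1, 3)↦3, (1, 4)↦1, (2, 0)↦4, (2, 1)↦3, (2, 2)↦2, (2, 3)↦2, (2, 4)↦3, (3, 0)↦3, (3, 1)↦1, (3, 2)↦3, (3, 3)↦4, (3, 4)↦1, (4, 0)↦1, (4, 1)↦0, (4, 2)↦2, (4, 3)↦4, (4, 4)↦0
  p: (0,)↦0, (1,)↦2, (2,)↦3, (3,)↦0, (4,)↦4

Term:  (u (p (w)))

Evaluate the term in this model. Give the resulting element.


value = 1

  w = 3
  (p (w)) = p(3,) = 0
  (u (p (w))) = u(0,) = 1


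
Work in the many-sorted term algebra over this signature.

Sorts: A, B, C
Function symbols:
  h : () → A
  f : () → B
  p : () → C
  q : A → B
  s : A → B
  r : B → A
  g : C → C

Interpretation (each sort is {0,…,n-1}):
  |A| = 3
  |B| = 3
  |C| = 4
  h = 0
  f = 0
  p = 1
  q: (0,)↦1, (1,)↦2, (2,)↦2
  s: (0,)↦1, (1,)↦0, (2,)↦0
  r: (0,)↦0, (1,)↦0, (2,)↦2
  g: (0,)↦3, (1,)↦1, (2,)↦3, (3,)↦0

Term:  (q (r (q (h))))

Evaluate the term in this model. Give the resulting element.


  h = 0
  (q (h)) = q(0,) = 1
  (r (q (h))) = r(1,) = 0
  (q (r (q (h)))) = q(0,) = 1

value = 1


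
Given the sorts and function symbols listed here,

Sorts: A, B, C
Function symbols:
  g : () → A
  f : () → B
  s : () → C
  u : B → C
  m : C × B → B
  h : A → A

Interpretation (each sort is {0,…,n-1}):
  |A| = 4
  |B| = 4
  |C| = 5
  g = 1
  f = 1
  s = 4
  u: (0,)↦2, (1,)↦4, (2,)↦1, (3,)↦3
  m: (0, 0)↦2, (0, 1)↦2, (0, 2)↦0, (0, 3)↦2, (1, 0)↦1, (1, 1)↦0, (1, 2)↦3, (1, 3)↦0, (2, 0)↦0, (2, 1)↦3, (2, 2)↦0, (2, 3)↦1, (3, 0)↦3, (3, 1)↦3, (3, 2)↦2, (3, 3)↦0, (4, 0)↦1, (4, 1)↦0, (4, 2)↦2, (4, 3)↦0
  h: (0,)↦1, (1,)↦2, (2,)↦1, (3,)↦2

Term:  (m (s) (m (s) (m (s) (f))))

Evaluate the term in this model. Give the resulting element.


  s = 4
  s = 4
  s = 4
  f = 1
  (m (s) (f)) = m(4, 1) = 0
  (m (s) (m (s) (f))) = m(4, 0) = 1
  (m (s) (m (s) (m (s) (f)))) = m(4, 1) = 0

value = 0


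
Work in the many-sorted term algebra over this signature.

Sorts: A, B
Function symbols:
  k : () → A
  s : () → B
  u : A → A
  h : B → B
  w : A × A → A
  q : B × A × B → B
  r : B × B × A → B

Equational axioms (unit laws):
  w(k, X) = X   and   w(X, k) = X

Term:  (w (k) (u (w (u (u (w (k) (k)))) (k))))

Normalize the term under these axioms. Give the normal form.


1. (w (k) (u (w (u (u (w (k) (k)))) (k))))  →  (u (w (u (u (w (k) (k)))) (k)))
2. (u (w (u (u (w (k) (k)))) (k)))  →  (u (u (u (w (k) (k)))))
3. (u (u (u (w (k) (k)))))  →  (u (u (u (k))))

normal form = (u (u (u (k))))


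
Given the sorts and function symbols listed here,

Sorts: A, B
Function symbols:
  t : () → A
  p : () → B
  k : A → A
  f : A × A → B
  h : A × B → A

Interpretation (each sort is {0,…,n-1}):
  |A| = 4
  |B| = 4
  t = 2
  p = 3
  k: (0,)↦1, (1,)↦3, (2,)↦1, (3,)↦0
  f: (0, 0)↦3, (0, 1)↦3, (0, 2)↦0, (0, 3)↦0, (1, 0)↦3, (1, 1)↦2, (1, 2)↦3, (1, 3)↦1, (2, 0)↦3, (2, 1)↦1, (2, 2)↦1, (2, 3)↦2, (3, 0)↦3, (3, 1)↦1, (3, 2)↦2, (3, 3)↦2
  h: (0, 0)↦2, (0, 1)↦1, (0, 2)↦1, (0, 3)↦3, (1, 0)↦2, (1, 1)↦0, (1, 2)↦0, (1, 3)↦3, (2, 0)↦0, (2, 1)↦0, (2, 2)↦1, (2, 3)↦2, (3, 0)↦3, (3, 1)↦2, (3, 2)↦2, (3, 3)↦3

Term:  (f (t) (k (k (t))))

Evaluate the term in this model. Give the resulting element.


value = 2

  t = 2
  t = 2
  (k (t)) = k(2,) = 1
  (k (k (t))) = k(1,) = 3
  (f (t) (k (k (t)))) = f(2, 3) = 2


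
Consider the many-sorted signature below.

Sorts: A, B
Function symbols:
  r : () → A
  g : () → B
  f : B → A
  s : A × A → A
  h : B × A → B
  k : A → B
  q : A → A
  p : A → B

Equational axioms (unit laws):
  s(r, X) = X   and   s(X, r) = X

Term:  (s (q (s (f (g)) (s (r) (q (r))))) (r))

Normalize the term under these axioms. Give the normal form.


normal form = (q (s (f (g)) (q (r))))

1. (s (q (s (f (g)) (s (r) (q (r))))) (r))  →  (q (s (f (g)) (s (r) (q (r)))))
2. (q (s (f (g)) (s (r) (q (r)))))  →  (q (s (f (g)) (q (r))))


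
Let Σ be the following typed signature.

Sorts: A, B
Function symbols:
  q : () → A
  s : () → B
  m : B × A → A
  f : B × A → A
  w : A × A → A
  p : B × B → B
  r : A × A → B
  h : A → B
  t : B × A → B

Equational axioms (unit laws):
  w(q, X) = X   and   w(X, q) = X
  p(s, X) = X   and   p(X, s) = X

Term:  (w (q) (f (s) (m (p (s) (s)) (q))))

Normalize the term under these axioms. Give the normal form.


1. (w (q) (f (s) (m (p (s) (s)) (q))))  →  (f (s) (m (p (s) (s)) (q)))
2. (f (s) (m (p (s) (s)) (q)))  →  (f (s) (m (s) (q)))

normal form = (f (s) (m (s) (q)))


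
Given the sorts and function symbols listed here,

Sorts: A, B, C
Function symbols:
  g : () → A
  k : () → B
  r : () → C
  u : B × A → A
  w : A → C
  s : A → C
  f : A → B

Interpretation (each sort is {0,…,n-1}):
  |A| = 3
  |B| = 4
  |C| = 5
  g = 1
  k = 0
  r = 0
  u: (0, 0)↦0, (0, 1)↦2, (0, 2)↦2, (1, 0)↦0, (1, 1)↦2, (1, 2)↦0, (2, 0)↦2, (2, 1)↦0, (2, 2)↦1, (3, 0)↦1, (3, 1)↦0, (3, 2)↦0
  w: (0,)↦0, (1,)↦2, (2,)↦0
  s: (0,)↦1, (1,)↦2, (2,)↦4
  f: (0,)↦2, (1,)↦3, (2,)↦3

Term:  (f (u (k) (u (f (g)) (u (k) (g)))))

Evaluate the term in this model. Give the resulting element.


  k = 0
  g = 1
  (f (g)) = f(1,) = 3
  k = 0
  g = 1
  (u (k) (g)) = u(0, 1) = 2
  (u (f (g)) (u (k) (g))) = u(3, 2) = 0
  (u (k) (u (f (g)) (u (k) (g)))) = u(0, 0) = 0
  (f (u (k) (u (f (g)) (u (k) (g))))) = f(0,) = 2

value = 2


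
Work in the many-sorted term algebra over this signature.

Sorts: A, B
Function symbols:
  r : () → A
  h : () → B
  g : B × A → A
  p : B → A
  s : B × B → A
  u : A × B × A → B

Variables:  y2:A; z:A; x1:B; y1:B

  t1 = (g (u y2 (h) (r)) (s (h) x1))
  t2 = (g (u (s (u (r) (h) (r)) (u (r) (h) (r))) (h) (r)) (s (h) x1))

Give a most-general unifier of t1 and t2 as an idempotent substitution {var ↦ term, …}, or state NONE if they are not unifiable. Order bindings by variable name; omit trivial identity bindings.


{y2 ↦ (s (u (r) (h) (r)) (u (r) (h) (r)))}


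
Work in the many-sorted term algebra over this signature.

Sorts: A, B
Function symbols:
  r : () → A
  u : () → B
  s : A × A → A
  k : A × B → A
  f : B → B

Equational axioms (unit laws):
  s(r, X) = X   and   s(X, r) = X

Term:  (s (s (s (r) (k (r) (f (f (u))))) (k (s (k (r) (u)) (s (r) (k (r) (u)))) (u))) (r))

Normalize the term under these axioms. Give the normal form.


1. (s (s (s (r) (k (r) (f (f (u))))) (k (s (k (r) (u)) (s (r) (k (r) (u)))) (u))) (r))  →  (s (s (r) (k (r) (f (f (u))))) (k (s (k (r) (u)) (s (r) (k (r) (u)))) (u)))
2. (s (s (r) (k (r) (f (f (u))))) (k (s (k (r) (u)) (s (r) (k (r) (u)))) (u)))  →  (s (k (r) (f (f (u)))) (k (s (k (r) (u)) (s (r) (k (r) (u)))) (u)))
3. (s (k (r) (f (f (u)))) (k (s (k (r) (u)) (s (r) (k (r) (u)))) (u)))  →  (s (k (r) (f (f (u)))) (k (s (k (r) (u)) (k (r) (u))) (u)))

normal form = (s (k (r) (f (f (u)))) (k (s (k (r) (u)) (k (r) (u))) (u)))


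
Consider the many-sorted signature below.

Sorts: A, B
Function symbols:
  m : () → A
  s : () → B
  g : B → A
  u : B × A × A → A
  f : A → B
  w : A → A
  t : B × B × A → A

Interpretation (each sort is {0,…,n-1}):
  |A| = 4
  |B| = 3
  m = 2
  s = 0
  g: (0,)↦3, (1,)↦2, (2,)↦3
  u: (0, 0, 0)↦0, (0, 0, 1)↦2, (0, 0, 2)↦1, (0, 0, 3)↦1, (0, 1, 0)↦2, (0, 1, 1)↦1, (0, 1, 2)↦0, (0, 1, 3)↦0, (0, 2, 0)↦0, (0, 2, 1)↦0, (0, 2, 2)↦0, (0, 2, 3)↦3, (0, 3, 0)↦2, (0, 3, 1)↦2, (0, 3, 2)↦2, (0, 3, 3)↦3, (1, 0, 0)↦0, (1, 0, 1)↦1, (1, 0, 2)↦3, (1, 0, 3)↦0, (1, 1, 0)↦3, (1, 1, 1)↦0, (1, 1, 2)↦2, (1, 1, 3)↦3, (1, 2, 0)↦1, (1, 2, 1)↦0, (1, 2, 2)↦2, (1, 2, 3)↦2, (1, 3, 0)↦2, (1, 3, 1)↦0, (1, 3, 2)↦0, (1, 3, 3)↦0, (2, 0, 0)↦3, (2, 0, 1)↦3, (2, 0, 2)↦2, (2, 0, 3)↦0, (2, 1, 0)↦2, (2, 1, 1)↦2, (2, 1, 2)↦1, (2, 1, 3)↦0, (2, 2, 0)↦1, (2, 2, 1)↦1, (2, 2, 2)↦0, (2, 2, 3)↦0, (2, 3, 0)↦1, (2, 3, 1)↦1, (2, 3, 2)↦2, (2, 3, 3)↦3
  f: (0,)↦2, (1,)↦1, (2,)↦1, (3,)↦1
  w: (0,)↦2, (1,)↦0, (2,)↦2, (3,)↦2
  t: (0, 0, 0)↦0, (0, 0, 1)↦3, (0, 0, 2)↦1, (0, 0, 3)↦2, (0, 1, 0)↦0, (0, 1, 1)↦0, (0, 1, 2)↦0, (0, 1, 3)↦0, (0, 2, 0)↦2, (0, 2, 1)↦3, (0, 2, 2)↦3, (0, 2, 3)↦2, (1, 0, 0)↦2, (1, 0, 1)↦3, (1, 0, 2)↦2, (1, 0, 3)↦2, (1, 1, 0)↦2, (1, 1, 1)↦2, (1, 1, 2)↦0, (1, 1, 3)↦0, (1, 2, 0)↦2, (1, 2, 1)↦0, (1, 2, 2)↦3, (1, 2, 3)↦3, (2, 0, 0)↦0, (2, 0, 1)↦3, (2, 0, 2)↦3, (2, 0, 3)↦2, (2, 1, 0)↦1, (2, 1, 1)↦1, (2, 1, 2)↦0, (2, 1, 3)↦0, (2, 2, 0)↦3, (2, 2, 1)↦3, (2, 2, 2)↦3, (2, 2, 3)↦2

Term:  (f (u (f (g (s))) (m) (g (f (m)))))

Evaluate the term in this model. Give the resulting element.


value = 1

  s = 0
  (g (s)) = g(0,) = 3
  (f (g (s))) = f(3,) = 1
  m = 2
  m = 2
  (f (m)) = f(2,) = 1
  (g (f (m))) = g(1,) = 2
  (u (f (g (s))) (m) (g (f (m)))) = u(1, 2, 2) = 2
  (f (u (f (g (s))) (m) (g (f (m))))) = f(2,) = 1


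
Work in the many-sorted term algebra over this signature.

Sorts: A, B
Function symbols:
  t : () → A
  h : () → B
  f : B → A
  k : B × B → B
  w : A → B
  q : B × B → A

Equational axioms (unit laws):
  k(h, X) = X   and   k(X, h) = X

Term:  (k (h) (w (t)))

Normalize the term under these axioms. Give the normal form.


normal form = (w (t))

1. (k (h) (w (t)))  →  (w (t))


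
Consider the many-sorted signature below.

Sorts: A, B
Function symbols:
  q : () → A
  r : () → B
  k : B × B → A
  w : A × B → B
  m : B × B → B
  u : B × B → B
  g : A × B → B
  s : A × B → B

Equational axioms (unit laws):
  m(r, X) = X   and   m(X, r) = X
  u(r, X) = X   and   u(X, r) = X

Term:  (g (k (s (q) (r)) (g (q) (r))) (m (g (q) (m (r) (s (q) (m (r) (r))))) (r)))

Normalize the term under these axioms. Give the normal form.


1. (g (k (s (q) (r)) (g (q) (r))) (m (g (q) (m (r) (s (q) (m (r) (r))))) (r)))  →  (g (k (s (q) (r)) (g (q) (r))) (g (q) (m (r) (s (q) (m (r) (r))))))
2. (g (k (s (q) (r)) (g (q) (r))) (g (q) (m (r) (s (q) (m (r) (r))))))  →  (g (k (s (q) (r)) (g (q) (r))) (g (q) (s (q) (m (r) (r)))))
3. (g (k (s (q) (r)) (g (q) (r))) (g (q) (s (q) (m (r) (r)))))  →  (g (k (s (q) (r)) (g (q) (r))) (g (q) (s (q) (r))))

normal form = (g (k (s (q) (r)) (g (q) (r))) (g (q) (s (q) (r))))


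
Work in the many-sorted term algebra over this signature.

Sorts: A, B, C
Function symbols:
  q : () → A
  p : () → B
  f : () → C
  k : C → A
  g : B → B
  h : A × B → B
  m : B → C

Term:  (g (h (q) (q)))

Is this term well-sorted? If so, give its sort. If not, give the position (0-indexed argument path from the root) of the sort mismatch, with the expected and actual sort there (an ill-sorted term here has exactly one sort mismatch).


ill-sorted at position [0, 1]: expected B, got A

    (q) : A
    (q) : A
  (h (q) (q)) : ✗ arg 1 at [0, 1] has sort A, expected B


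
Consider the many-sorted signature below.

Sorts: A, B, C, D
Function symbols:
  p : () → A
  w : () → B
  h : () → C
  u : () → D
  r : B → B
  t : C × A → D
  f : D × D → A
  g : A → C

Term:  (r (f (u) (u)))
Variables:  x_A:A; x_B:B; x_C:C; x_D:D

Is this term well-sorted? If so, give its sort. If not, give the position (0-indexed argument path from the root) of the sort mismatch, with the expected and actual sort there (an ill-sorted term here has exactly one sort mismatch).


    (u) : D
    (u) : D
  (f (u) (u)) : A
(r (f (u) (u))) : ✗ arg 0 at [0] has sort A, expected B

ill-sorted at position [0]: expected B, got A


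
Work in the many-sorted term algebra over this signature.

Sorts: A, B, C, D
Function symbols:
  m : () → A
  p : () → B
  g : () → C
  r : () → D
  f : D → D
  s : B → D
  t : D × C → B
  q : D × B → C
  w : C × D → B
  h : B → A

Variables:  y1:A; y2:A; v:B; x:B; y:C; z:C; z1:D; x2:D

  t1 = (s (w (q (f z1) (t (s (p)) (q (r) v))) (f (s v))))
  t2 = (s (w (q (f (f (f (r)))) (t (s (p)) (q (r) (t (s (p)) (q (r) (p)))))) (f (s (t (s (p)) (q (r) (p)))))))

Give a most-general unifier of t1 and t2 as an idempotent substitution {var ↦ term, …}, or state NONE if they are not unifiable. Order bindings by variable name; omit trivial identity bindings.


{v ↦ (t (s (p)) (q (r) (p))), z1 ↦ (f (f (r)))}


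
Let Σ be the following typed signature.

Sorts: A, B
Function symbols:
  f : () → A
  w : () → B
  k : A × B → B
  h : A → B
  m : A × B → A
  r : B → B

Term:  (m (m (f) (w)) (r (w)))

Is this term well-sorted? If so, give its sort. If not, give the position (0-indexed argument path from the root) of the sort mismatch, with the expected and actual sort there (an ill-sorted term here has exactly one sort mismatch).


well-sorted; sort = A

    (f) : A
    (w) : B
  (m (f) (w)) : A
    (w) : B
  (r (w)) : B
(m (m (f) (w)) (r (w))) : A


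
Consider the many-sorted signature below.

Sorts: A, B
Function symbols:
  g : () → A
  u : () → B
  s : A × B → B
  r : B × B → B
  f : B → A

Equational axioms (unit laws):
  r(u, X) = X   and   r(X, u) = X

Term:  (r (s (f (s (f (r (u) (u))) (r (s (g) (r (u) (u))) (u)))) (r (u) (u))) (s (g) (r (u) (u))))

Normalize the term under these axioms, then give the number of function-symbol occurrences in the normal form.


size = 13

1. (r (s (f (s (f (r (u) (u))) (r (s (g) (r (u) (u))) (u)))) (r (u) (u))) (s (g) (r (u) (u))))  →  (r (s (f (s (f (u)) (r (s (g) (r (u) (u))) (u)))) (r (u) (u))) (s (g) (r (u) (u))))
2. (r (s (f (s (f (u)) (r (s (g) (r (u) (u))) (u)))) (r (u) (u))) (s (g) (r (u) (u))))  →  (r (s (f (s (f (u)) (s (g) (r (u) (u))))) (r (u) (u))) (s (g) (r (u) (u))))
3. (r (s (f (s (f (u)) (s (g) (r (u) (u))))) (r (u) (u))) (s (g) (r (u) (u))))  →  (r (s (f (s (f (u)) (s (g) (u)))) (r (u) (u))) (s (g) (r (u) (u))))
4. (r (s (f (s (f (u)) (s (g) (u)))) (r (u) (u))) (s (g) (r (u) (u))))  →  (r (s (f (s (f (u)) (s (g) (u)))) (u)) (s (g) (r (u) (u))))
5. (r (s (f (s (f (u)) (s (g) (u)))) (u)) (s (g) (r (u) (u))))  →  (r (s (f (s (f (u)) (s (g) (u)))) (u)) (s (g) (u)))
normal form: (r (s (f (s (f (u)) (s (g) (u)))) (u)) (s (g) (u)))


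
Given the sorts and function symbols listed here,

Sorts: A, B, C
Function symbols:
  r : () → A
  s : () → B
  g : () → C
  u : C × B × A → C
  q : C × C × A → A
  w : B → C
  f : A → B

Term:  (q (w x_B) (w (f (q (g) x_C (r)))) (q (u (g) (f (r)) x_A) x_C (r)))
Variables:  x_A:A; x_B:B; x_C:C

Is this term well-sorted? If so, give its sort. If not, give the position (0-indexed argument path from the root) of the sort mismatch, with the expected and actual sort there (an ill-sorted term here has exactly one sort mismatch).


well-sorted; sort = A

    x_B : B
  (w x_B) : C
        (g) : C
        x_C : C
        (r) : A
      (q (g) x_C (r)) : A
    (f (q (g) x_C (r))) : B
  (w (f (q (g) x_C (r)))) : C
      (g) : C
        (r) : A
      (f (r)) : B
      x_A : A
    (u (g) (f (r)) x_A) : C
    x_C : C
    (r) : A
  (q (u (g) (f (r)) x_A) x_C (r)) : A
(q (w x_B) (w (f (q (g) x_C (r)))) (q (u (g) (f (r)) x_A) x_C (r))) : A


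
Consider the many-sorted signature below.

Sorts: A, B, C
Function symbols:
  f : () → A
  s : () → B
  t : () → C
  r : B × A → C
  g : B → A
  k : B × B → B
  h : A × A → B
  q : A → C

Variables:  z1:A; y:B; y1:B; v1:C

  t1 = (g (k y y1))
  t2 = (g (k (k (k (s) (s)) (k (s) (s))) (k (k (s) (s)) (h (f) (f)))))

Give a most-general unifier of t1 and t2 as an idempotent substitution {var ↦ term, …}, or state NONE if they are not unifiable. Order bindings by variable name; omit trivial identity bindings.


{y ↦ (k (k (s) (s)) (k (s) (s))), y1 ↦ (k (k (s) (s)) (h (f) (f)))}


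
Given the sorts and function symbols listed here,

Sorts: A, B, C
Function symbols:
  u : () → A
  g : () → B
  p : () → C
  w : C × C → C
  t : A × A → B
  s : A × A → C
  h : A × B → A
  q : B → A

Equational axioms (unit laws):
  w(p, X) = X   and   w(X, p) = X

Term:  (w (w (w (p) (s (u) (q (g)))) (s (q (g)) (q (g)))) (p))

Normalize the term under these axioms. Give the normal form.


normal form = (w (s (u) (q (g))) (s (q (g)) (q (g))))

1. (w (w (w (p) (s (u) (q (g)))) (s (q (g)) (q (g)))) (p))  →  (w (w (p) (s (u) (q (g)))) (s (q (g)) (q (g))))
2. (w (w (p) (s (u) (q (g)))) (s (q (g)) (q (g))))  →  (w (s (u) (q (g))) (s (q (g)) (q (g))))


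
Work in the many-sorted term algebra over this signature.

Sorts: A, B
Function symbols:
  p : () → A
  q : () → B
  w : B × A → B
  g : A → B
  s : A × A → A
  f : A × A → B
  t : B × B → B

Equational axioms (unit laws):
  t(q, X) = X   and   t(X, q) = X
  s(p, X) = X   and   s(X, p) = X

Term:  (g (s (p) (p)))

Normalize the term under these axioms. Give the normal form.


1. (g (s (p) (p)))  →  (g (p))

normal form = (g (p))


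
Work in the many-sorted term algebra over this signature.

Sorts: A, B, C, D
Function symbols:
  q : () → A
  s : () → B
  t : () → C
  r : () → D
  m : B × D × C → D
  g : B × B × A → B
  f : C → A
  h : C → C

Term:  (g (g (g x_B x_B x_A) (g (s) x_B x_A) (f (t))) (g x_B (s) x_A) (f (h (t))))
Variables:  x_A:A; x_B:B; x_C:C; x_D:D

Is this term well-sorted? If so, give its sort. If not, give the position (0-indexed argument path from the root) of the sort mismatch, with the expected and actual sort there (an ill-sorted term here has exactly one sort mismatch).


well-sorted; sort = B

      x_B : B
      x_B : B
      x_A : A
    (g x_B x_B x_A) : B
      (s) : B
      x_B : B
      x_A : A
    (g (s) x_B x_A) : B
      (t) : C
    (f (t)) : A
  (g (g x_B x_B x_A) (g (s) x_B x_A) (f (t))) : B
    x_B : B
    (s) : B
    x_A : A
  (g x_B (s) x_A) : B
      (t) : C
    (h (t)) : C
  (f (h (t))) : A
(g (g (g x_B x_B x_A) (g (s) x_B x_A) (f (t))) (g x_B (s) x_A) (f (h (t)))) : B
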